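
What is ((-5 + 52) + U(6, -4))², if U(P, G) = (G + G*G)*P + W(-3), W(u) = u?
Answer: 13456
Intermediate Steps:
U(P, G) = -3 + P*(G + G²) (U(P, G) = (G + G*G)*P - 3 = (G + G²)*P - 3 = P*(G + G²) - 3 = -3 + P*(G + G²))
((-5 + 52) + U(6, -4))² = ((-5 + 52) + (-3 - 4*6 + 6*(-4)²))² = (47 + (-3 - 24 + 6*16))² = (47 + (-3 - 24 + 96))² = (47 + 69)² = 116² = 13456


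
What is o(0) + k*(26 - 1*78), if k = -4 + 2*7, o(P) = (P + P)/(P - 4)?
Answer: -520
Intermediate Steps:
o(P) = 2*P/(-4 + P) (o(P) = (2*P)/(-4 + P) = 2*P/(-4 + P))
k = 10 (k = -4 + 14 = 10)
o(0) + k*(26 - 1*78) = 2*0/(-4 + 0) + 10*(26 - 1*78) = 2*0/(-4) + 10*(26 - 78) = 2*0*(-¼) + 10*(-52) = 0 - 520 = -520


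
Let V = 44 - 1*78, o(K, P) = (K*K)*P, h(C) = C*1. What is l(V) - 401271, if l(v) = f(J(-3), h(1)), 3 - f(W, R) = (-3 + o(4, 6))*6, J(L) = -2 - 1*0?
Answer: -401826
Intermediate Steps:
h(C) = C
J(L) = -2 (J(L) = -2 + 0 = -2)
o(K, P) = P*K² (o(K, P) = K²*P = P*K²)
f(W, R) = -555 (f(W, R) = 3 - (-3 + 6*4²)*6 = 3 - (-3 + 6*16)*6 = 3 - (-3 + 96)*6 = 3 - 93*6 = 3 - 1*558 = 3 - 558 = -555)
V = -34 (V = 44 - 78 = -34)
l(v) = -555
l(V) - 401271 = -555 - 401271 = -401826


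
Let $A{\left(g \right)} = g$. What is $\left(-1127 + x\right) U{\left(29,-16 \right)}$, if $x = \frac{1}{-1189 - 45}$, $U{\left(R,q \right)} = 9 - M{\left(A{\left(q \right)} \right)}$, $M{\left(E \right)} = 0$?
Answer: $- \frac{12516471}{1234} \approx -10143.0$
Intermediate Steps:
$U{\left(R,q \right)} = 9$ ($U{\left(R,q \right)} = 9 - 0 = 9 + 0 = 9$)
$x = - \frac{1}{1234}$ ($x = \frac{1}{-1234} = - \frac{1}{1234} \approx -0.00081037$)
$\left(-1127 + x\right) U{\left(29,-16 \right)} = \left(-1127 - \frac{1}{1234}\right) 9 = \left(- \frac{1390719}{1234}\right) 9 = - \frac{12516471}{1234}$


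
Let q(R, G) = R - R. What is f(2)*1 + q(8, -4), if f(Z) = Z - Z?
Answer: 0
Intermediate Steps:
f(Z) = 0
q(R, G) = 0
f(2)*1 + q(8, -4) = 0*1 + 0 = 0 + 0 = 0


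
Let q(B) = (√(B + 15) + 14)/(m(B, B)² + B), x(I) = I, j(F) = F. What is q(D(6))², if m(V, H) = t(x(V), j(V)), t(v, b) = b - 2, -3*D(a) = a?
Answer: (14 + √13)²/196 ≈ 1.5814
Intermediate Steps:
D(a) = -a/3
t(v, b) = -2 + b
m(V, H) = -2 + V
q(B) = (14 + √(15 + B))/(B + (-2 + B)²) (q(B) = (√(B + 15) + 14)/((-2 + B)² + B) = (√(15 + B) + 14)/(B + (-2 + B)²) = (14 + √(15 + B))/(B + (-2 + B)²))
q(D(6))² = ((14 + √(15 - ⅓*6))/(-⅓*6 + (-2 - ⅓*6)²))² = ((14 + √(15 - 2))/(-2 + (-2 - 2)²))² = ((14 + √13)/(-2 + (-4)²))² = ((14 + √13)/(-2 + 16))² = ((14 + √13)/14)² = (1 + √13/14)²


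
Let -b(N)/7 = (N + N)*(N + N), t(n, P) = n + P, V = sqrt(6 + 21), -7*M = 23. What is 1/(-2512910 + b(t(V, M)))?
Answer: -20530741/51613624290966 - 2254*sqrt(3)/25806812145483 ≈ -3.9793e-7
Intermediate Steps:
M = -23/7 (M = -1/7*23 = -23/7 ≈ -3.2857)
V = 3*sqrt(3) (V = sqrt(27) = 3*sqrt(3) ≈ 5.1962)
t(n, P) = P + n
b(N) = -28*N**2 (b(N) = -7*(N + N)*(N + N) = -7*2*N*2*N = -28*N**2)
1/(-2512910 + b(t(V, M))) = 1/(-2512910 - 28*(-23/7 + 3*sqrt(3))**2)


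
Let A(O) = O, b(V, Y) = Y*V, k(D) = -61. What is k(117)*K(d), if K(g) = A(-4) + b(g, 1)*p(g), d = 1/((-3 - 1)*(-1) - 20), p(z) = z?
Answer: 62403/256 ≈ 243.76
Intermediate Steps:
b(V, Y) = V*Y
d = -1/16 (d = 1/(-4*(-1) - 20) = 1/(4 - 20) = 1/(-16) = -1/16 ≈ -0.062500)
K(g) = -4 + g² (K(g) = -4 + (g*1)*g = -4 + g*g = -4 + g²)
k(117)*K(d) = -61*(-4 + (-1/16)²) = -61*(-4 + 1/256) = -61*(-1023/256) = 62403/256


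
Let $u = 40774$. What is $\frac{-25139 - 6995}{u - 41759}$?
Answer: $\frac{32134}{985} \approx 32.623$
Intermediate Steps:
$\frac{-25139 - 6995}{u - 41759} = \frac{-25139 - 6995}{40774 - 41759} = - \frac{32134}{-985} = \left(-32134\right) \left(- \frac{1}{985}\right) = \frac{32134}{985}$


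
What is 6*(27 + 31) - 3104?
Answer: -2756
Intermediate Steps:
6*(27 + 31) - 3104 = 6*58 - 3104 = 348 - 3104 = -2756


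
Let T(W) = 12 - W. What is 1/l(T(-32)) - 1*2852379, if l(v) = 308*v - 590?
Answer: -36972536597/12962 ≈ -2.8524e+6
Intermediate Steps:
l(v) = -590 + 308*v
1/l(T(-32)) - 1*2852379 = 1/(-590 + 308*(12 - 1*(-32))) - 1*2852379 = 1/(-590 + 308*(12 + 32)) - 2852379 = 1/(-590 + 308*44) - 2852379 = 1/(-590 + 13552) - 2852379 = 1/12962 - 2852379 = -36972536597/12962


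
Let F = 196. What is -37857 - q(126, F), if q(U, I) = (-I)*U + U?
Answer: -13287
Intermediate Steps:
q(U, I) = U - I*U (q(U, I) = -I*U + U = U - I*U)
-37857 - q(126, F) = -37857 - 126*(1 - 1*196) = -37857 - 126*(1 - 196) = -37857 - 126*(-195) = -37857 - 1*(-24570) = -37857 + 24570 = -13287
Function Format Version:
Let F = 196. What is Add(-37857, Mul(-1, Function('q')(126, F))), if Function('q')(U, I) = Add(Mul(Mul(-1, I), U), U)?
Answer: -13287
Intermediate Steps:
Function('q')(U, I) = Add(U, Mul(-1, I, U)) (Function('q')(U, I) = Add(Mul(-1, I, U), U) = Add(U, Mul(-1, I, U)))
Add(-37857, Mul(-1, Function('q')(126, F))) = Add(-37857, Mul(-1, Mul(126, Add(1, Mul(-1, 196))))) = Add(-37857, Mul(-1, Mul(126, Add(1, -196)))) = Add(-37857, Mul(-1, Mul(126, -195))) = Add(-37857, Mul(-1, -24570)) = Add(-37857, 24570) = -13287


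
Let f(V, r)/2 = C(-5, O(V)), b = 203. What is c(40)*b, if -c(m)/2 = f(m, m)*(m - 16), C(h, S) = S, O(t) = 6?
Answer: -116928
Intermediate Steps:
f(V, r) = 12 (f(V, r) = 2*6 = 12)
c(m) = 384 - 24*m (c(m) = -24*(m - 16) = -24*(-16 + m) = -2*(-192 + 12*m) = 384 - 24*m)
c(40)*b = (384 - 24*40)*203 = (384 - 960)*203 = -576*203 = -116928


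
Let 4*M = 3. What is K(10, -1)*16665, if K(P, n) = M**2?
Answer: 149985/16 ≈ 9374.1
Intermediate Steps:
M = 3/4 (M = (1/4)*3 = 3/4 ≈ 0.75000)
K(P, n) = 9/16 (K(P, n) = (3/4)**2 = 9/16)
K(10, -1)*16665 = (9/16)*16665 = 149985/16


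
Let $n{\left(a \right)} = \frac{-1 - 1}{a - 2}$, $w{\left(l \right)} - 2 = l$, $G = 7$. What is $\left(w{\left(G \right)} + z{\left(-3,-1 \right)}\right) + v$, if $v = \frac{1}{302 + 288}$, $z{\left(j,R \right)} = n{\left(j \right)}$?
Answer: $\frac{5547}{590} \approx 9.4017$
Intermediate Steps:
$w{\left(l \right)} = 2 + l$
$n{\left(a \right)} = - \frac{2}{-2 + a}$
$z{\left(j,R \right)} = - \frac{2}{-2 + j}$
$v = \frac{1}{590} \approx 0.0016949$
$\left(w{\left(G \right)} + z{\left(-3,-1 \right)}\right) + v = \left(\left(2 + 7\right) - \frac{2}{-2 - 3}\right) + \frac{1}{590} = \left(9 - \frac{2}{-5}\right) + \frac{1}{590} = \left(9 - - \frac{2}{5}\right) + \frac{1}{590} = \left(9 + \frac{2}{5}\right) + \frac{1}{590} = \frac{47}{5} + \frac{1}{590} = \frac{5547}{590}$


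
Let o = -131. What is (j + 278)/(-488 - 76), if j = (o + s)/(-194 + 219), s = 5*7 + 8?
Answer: -73/150 ≈ -0.48667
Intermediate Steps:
s = 43 (s = 35 + 8 = 43)
j = -88/25 (j = (-131 + 43)/(-194 + 219) = -88/25 ≈ -3.5200)
(j + 278)/(-488 - 76) = (-88/25 + 278)/(-488 - 76) = (6862/25)/(-564) = (6862/25)*(-1/564) = -73/150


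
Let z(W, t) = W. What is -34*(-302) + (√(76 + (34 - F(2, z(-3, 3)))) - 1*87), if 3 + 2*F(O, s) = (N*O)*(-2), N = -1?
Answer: 10181 + √438/2 ≈ 10191.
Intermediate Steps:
F(O, s) = -3/2 + O (F(O, s) = -3/2 + (-O*(-2))/2 = -3/2 + (2*O)/2 = -3/2 + O)
-34*(-302) + (√(76 + (34 - F(2, z(-3, 3)))) - 1*87) = -34*(-302) + (√(76 + (34 - (-3/2 + 2))) - 1*87) = 10268 + (√(76 + (34 - 1*½)) - 87) = 10268 + (√(76 + (34 - ½)) - 87) = 10268 + (√(76 + 67/2) - 87) = 10268 + (√(219/2) - 87) = 10268 + (√438/2 - 87) = 10268 + (-87 + √438/2) = 10181 + √438/2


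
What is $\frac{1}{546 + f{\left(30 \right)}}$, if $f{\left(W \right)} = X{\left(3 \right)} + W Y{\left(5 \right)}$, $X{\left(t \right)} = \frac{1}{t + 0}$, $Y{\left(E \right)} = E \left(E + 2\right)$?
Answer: $\frac{3}{4789} \approx 0.00062644$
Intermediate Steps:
$Y{\left(E \right)} = E \left(2 + E\right)$
$X{\left(t \right)} = \frac{1}{t}$
$f{\left(W \right)} = \frac{1}{3} + 35 W$ ($f{\left(W \right)} = \frac{1}{3} + W 5 \left(2 + 5\right) = \frac{1}{3} + W 5 \cdot 7 = \frac{1}{3} + W 35 = \frac{1}{3} + 35 W$)
$\frac{1}{546 + f{\left(30 \right)}} = \frac{1}{546 + \left(\frac{1}{3} + 35 \cdot 30\right)} = \frac{1}{546 + \left(\frac{1}{3} + 1050\right)} = \frac{1}{546 + \frac{3151}{3}} = \frac{1}{\frac{4789}{3}} = \frac{3}{4789}$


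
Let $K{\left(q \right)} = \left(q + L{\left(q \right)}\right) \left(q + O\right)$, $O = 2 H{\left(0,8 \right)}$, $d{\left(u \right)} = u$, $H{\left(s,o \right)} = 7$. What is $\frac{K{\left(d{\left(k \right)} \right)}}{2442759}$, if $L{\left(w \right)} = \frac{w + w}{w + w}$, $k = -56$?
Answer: $\frac{70}{74023} \approx 0.00094565$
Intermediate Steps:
$O = 14$ ($O = 2 \cdot 7 = 14$)
$L{\left(w \right)} = 1$ ($L{\left(w \right)} = \frac{2 w}{2 w} = 2 w \frac{1}{2 w} = 1$)
$K{\left(q \right)} = \left(1 + q\right) \left(14 + q\right)$ ($K{\left(q \right)} = \left(q + 1\right) \left(q + 14\right) = \left(1 + q\right) \left(14 + q\right)$)
$\frac{K{\left(d{\left(k \right)} \right)}}{2442759} = \frac{14 + \left(-56\right)^{2} + 15 \left(-56\right)}{2442759} = \left(14 + 3136 - 840\right) \frac{1}{2442759} = 2310 \cdot \frac{1}{2442759} = \frac{70}{74023}$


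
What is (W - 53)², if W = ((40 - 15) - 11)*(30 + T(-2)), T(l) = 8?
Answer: 229441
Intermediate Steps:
W = 532 (W = ((40 - 15) - 11)*(30 + 8) = (25 - 11)*38 = 14*38 = 532)
(W - 53)² = (532 - 53)² = 479² = 229441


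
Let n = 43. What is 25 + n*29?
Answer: 1272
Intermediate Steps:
25 + n*29 = 25 + 43*29 = 25 + 1247 = 1272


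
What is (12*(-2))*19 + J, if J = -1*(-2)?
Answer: -454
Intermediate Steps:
J = 2
(12*(-2))*19 + J = (12*(-2))*19 + 2 = -24*19 + 2 = -456 + 2 = -454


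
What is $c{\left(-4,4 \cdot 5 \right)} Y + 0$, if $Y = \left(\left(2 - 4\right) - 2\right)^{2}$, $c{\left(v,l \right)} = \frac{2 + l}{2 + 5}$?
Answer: $\frac{352}{7} \approx 50.286$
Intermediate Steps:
$c{\left(v,l \right)} = \frac{2}{7} + \frac{l}{7}$ ($c{\left(v,l \right)} = \frac{2 + l}{7} = \left(2 + l\right) \frac{1}{7} = \frac{2}{7} + \frac{l}{7}$)
$Y = 16$ ($Y = \left(\left(2 - 4\right) - 2\right)^{2} = \left(-2 - 2\right)^{2} = \left(-4\right)^{2} = 16$)
$c{\left(-4,4 \cdot 5 \right)} Y + 0 = \left(\frac{2}{7} + \frac{4 \cdot 5}{7}\right) 16 + 0 = \left(\frac{2}{7} + \frac{1}{7} \cdot 20\right) 16 + 0 = \left(\frac{2}{7} + \frac{20}{7}\right) 16 + 0 = \frac{22}{7} \cdot 16 + 0 = \frac{352}{7} + 0 = \frac{352}{7}$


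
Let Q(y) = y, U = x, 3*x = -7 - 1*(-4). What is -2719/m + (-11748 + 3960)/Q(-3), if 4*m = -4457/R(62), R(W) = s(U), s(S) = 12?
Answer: 11700884/4457 ≈ 2625.3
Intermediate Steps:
x = -1 (x = (-7 - 1*(-4))/3 = (-7 + 4)/3 = (⅓)*(-3) = -1)
U = -1
R(W) = 12
m = -4457/48 (m = (-4457/12)/4 = (-4457*1/12)/4 = (¼)*(-4457/12) = -4457/48 ≈ -92.854)
-2719/m + (-11748 + 3960)/Q(-3) = -2719/(-4457/48) + (-11748 + 3960)/(-3) = -2719*(-48/4457) - 7788*(-⅓) = 130512/4457 + 2596 = 11700884/4457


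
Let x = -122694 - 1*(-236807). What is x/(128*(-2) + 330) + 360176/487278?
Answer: 27815703719/18029286 ≈ 1542.8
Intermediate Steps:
x = 114113 (x = -122694 + 236807 = 114113)
x/(128*(-2) + 330) + 360176/487278 = 114113/(128*(-2) + 330) + 360176/487278 = 114113/(-256 + 330) + 360176*(1/487278) = 114113/74 + 180088/243639 = 27815703719/18029286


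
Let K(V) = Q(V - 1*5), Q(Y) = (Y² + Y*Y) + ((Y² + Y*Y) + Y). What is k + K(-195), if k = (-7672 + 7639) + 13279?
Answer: 173046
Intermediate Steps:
Q(Y) = Y + 4*Y² (Q(Y) = (Y² + Y²) + ((Y² + Y²) + Y) = 2*Y² + (2*Y² + Y) = 2*Y² + (Y + 2*Y²) = Y + 4*Y²)
K(V) = (-19 + 4*V)*(-5 + V) (K(V) = (V - 1*5)*(1 + 4*(V - 1*5)) = (V - 5)*(1 + 4*(V - 5)) = (-5 + V)*(1 + 4*(-5 + V)) = (-5 + V)*(1 + (-20 + 4*V)) = (-5 + V)*(-19 + 4*V) = (-19 + 4*V)*(-5 + V))
k = 13246 (k = -33 + 13279 = 13246)
k + K(-195) = 13246 + (-19 + 4*(-195))*(-5 - 195) = 13246 + (-19 - 780)*(-200) = 13246 - 799*(-200) = 13246 + 159800 = 173046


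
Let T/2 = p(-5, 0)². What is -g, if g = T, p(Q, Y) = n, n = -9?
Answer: -162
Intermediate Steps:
p(Q, Y) = -9
T = 162 (T = 2*(-9)² = 2*81 = 162)
g = 162
-g = -1*162 = -162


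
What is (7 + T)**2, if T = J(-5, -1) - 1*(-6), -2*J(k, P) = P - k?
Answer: 121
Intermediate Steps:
J(k, P) = k/2 - P/2 (J(k, P) = -(P - k)/2 = k/2 - P/2)
T = 4 (T = ((1/2)*(-5) - 1/2*(-1)) - 1*(-6) = (-5/2 + 1/2) + 6 = -2 + 6 = 4)
(7 + T)**2 = (7 + 4)**2 = 11**2 = 121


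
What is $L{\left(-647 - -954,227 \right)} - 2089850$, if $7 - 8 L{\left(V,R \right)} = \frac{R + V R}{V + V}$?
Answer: $- \frac{5132704409}{2456} \approx -2.0899 \cdot 10^{6}$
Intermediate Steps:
$L{\left(V,R \right)} = \frac{7}{8} - \frac{R + R V}{16 V}$ ($L{\left(V,R \right)} = \frac{7}{8} - \frac{\left(R + V R\right) \frac{1}{V + V}}{8} = \frac{7}{8} - \frac{\left(R + R V\right) \frac{1}{2 V}}{8} = \frac{7}{8} - \frac{\frac{1}{2} \frac{1}{V} \left(R + R V\right)}{8} = \frac{7}{8} - \frac{R + R V}{16 V}$)
$L{\left(-647 - -954,227 \right)} - 2089850 = \frac{\left(-1\right) 227 - \left(-647 - -954\right) \left(-14 + 227\right)}{16 \left(-647 - -954\right)} - 2089850 = \frac{-227 - \left(-647 + 954\right) 213}{16 \left(-647 + 954\right)} - 2089850 = \frac{-227 - 307 \cdot 213}{16 \cdot 307} - 2089850 = \frac{1}{16} \cdot \frac{1}{307} \left(-227 - 65391\right) - 2089850 = \frac{1}{16} \cdot \frac{1}{307} \left(-65618\right) - 2089850 = - \frac{32809}{2456} - 2089850 = - \frac{5132704409}{2456}$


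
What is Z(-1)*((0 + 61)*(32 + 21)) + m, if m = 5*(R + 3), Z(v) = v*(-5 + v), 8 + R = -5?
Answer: 19348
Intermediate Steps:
R = -13 (R = -8 - 5 = -13)
m = -50 (m = 5*(-13 + 3) = 5*(-10) = -50)
Z(-1)*((0 + 61)*(32 + 21)) + m = (-(-5 - 1))*((0 + 61)*(32 + 21)) - 50 = (-1*(-6))*(61*53) - 50 = 6*3233 - 50 = 19398 - 50 = 19348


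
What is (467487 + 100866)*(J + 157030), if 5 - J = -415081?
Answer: 325163844948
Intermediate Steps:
J = 415086 (J = 5 - 1*(-415081) = 5 + 415081 = 415086)
(467487 + 100866)*(J + 157030) = (467487 + 100866)*(415086 + 157030) = 568353*572116 = 325163844948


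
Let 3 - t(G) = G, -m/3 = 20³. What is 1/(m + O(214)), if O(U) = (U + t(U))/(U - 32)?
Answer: -182/4367997 ≈ -4.1667e-5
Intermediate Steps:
m = -24000 (m = -3*20³ = -3*8000 = -24000)
t(G) = 3 - G
O(U) = 3/(-32 + U) (O(U) = (U + (3 - U))/(U - 32) = 3/(-32 + U))
1/(m + O(214)) = 1/(-24000 + 3/(-32 + 214)) = 1/(-24000 + 3/182) = 1/(-4367997/182) = -182/4367997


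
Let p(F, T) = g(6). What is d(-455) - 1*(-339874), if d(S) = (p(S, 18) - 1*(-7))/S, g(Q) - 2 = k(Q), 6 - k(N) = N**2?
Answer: 22091813/65 ≈ 3.3987e+5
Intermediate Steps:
k(N) = 6 - N**2
g(Q) = 8 - Q**2 (g(Q) = 2 + (6 - Q**2) = 8 - Q**2)
p(F, T) = -28 (p(F, T) = 8 - 1*6**2 = 8 - 1*36 = 8 - 36 = -28)
d(S) = -21/S (d(S) = (-28 - 1*(-7))/S = (-28 + 7)/S = -21/S)
d(-455) - 1*(-339874) = -21/(-455) - 1*(-339874) = -21*(-1/455) + 339874 = 3/65 + 339874 = 22091813/65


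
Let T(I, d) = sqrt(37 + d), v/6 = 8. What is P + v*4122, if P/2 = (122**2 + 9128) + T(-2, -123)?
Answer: 245880 + 2*I*sqrt(86) ≈ 2.4588e+5 + 18.547*I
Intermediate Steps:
v = 48 (v = 6*8 = 48)
P = 48024 + 2*I*sqrt(86) (P = 2*((122**2 + 9128) + sqrt(37 - 123)) = 2*((14884 + 9128) + sqrt(-86)) = 2*(24012 + I*sqrt(86)) = 48024 + 2*I*sqrt(86) ≈ 48024.0 + 18.547*I)
P + v*4122 = (48024 + 2*I*sqrt(86)) + 48*4122 = (48024 + 2*I*sqrt(86)) + 197856 = 245880 + 2*I*sqrt(86)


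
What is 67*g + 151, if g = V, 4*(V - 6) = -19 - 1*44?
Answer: -2009/4 ≈ -502.25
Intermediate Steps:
V = -39/4 (V = 6 + (-19 - 1*44)/4 = 6 + (-19 - 44)/4 = 6 + (¼)*(-63) = 6 - 63/4 = -39/4 ≈ -9.7500)
g = -39/4 ≈ -9.7500
67*g + 151 = 67*(-39/4) + 151 = -2613/4 + 151 = -2009/4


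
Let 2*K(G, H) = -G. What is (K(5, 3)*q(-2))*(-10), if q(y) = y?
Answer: -50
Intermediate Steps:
K(G, H) = -G/2 (K(G, H) = (-G)/2 = -G/2)
(K(5, 3)*q(-2))*(-10) = (-½*5*(-2))*(-10) = -5/2*(-2)*(-10) = 5*(-10) = -50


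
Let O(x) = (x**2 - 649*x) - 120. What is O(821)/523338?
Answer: 70546/261669 ≈ 0.26960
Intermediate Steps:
O(x) = -120 + x**2 - 649*x
O(821)/523338 = (-120 + 821**2 - 649*821)/523338 = (-120 + 674041 - 532829)*(1/523338) = 141092*(1/523338) = 70546/261669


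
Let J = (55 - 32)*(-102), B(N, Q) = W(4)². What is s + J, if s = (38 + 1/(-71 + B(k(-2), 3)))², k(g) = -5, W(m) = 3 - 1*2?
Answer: -4425119/4900 ≈ -903.09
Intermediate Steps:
W(m) = 1 (W(m) = 3 - 2 = 1)
B(N, Q) = 1 (B(N, Q) = 1² = 1)
s = 7070281/4900 (s = (38 + 1/(-71 + 1))² = (38 + 1/(-70))² = (38 - 1/70)² = (2659/70)² = 7070281/4900 ≈ 1442.9)
J = -2346 (J = 23*(-102) = -2346)
s + J = 7070281/4900 - 2346 = -4425119/4900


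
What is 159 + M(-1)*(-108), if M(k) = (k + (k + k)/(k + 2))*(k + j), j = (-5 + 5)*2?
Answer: -165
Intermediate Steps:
j = 0 (j = 0*2 = 0)
M(k) = k*(k + 2*k/(2 + k)) (M(k) = (k + (k + k)/(k + 2))*(k + 0) = (k + (2*k)/(2 + k))*k = (k + 2*k/(2 + k))*k = k*(k + 2*k/(2 + k)))
159 + M(-1)*(-108) = 159 + ((-1)²*(4 - 1)/(2 - 1))*(-108) = 159 + (1*3/1)*(-108) = 159 + (1*1*3)*(-108) = 159 + 3*(-108) = 159 - 324 = -165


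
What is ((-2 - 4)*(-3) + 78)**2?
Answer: 9216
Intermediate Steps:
((-2 - 4)*(-3) + 78)**2 = (-6*(-3) + 78)**2 = (18 + 78)**2 = 96**2 = 9216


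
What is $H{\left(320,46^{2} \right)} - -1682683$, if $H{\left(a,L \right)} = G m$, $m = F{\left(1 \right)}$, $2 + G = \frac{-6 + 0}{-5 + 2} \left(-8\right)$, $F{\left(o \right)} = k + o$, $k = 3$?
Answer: $1682611$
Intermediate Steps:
$F{\left(o \right)} = 3 + o$
$G = -18$ ($G = -2 + \frac{-6 + 0}{-5 + 2} \left(-8\right) = -2 + - \frac{6}{-3} \left(-8\right) = -2 + \left(-6\right) \left(- \frac{1}{3}\right) \left(-8\right) = -2 + 2 \left(-8\right) = -2 - 16 = -18$)
$m = 4$ ($m = 3 + 1 = 4$)
$H{\left(a,L \right)} = -72$ ($H{\left(a,L \right)} = \left(-18\right) 4 = -72$)
$H{\left(320,46^{2} \right)} - -1682683 = -72 - -1682683 = -72 + 1682683 = 1682611$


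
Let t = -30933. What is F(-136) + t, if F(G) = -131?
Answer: -31064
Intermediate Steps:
F(-136) + t = -131 - 30933 = -31064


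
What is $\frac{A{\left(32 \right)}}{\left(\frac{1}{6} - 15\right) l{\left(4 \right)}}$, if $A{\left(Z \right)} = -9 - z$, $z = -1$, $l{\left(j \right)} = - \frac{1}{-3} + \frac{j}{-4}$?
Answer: $- \frac{72}{89} \approx -0.80899$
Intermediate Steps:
$l{\left(j \right)} = \frac{1}{3} - \frac{j}{4}$ ($l{\left(j \right)} = \left(-1\right) \left(- \frac{1}{3}\right) + j \left(- \frac{1}{4}\right) = \frac{1}{3} - \frac{j}{4}$)
$A{\left(Z \right)} = -8$ ($A{\left(Z \right)} = -9 - -1 = -9 + 1 = -8$)
$\frac{A{\left(32 \right)}}{\left(\frac{1}{6} - 15\right) l{\left(4 \right)}} = - \frac{8}{\left(\frac{1}{6} - 15\right) \left(\frac{1}{3} - 1\right)} = - \frac{8}{\left(- \frac{89}{6}\right) \left(- \frac{2}{3}\right)} = - \frac{8}{\frac{89}{9}} = \left(-8\right) \frac{9}{89} = - \frac{72}{89}$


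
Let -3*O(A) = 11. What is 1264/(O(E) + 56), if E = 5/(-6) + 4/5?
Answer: 3792/157 ≈ 24.153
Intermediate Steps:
E = -1/30 (E = 5*(-⅙) + 4*(⅕) = -⅚ + ⅘ = -1/30 ≈ -0.033333)
O(A) = -11/3 (O(A) = -⅓*11 = -11/3)
1264/(O(E) + 56) = 1264/(-11/3 + 56) = 1264/(157/3) = (3/157)*1264 = 3792/157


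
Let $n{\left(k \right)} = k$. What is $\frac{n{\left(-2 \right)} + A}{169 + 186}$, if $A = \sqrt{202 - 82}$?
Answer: $- \frac{2}{355} + \frac{2 \sqrt{30}}{355} \approx 0.025224$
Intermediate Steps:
$A = 2 \sqrt{30}$ ($A = \sqrt{120} = 2 \sqrt{30} \approx 10.954$)
$\frac{n{\left(-2 \right)} + A}{169 + 186} = \frac{-2 + 2 \sqrt{30}}{169 + 186} = \frac{-2 + 2 \sqrt{30}}{355} = \left(-2 + 2 \sqrt{30}\right) \frac{1}{355} = - \frac{2}{355} + \frac{2 \sqrt{30}}{355}$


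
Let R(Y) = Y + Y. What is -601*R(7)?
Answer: -8414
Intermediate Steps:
R(Y) = 2*Y
-601*R(7) = -1202*7 = -601*14 = -8414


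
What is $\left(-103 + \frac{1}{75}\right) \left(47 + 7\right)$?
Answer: $- \frac{139032}{25} \approx -5561.3$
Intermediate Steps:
$\left(-103 + \frac{1}{75}\right) \left(47 + 7\right) = \left(-103 + \frac{1}{75}\right) 54 = \left(- \frac{7724}{75}\right) 54 = - \frac{139032}{25}$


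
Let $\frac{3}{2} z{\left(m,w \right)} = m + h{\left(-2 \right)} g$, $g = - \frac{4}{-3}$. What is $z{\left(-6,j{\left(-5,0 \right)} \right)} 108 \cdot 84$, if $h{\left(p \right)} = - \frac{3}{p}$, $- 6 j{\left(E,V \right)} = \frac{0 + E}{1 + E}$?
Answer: $-24192$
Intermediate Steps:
$j{\left(E,V \right)} = - \frac{E}{6 \left(1 + E\right)}$ ($j{\left(E,V \right)} = - \frac{\left(0 + E\right) \frac{1}{1 + E}}{6} = - \frac{E \frac{1}{1 + E}}{6} = - \frac{E}{6 \left(1 + E\right)}$)
$g = \frac{4}{3}$ ($g = \left(-4\right) \left(- \frac{1}{3}\right) = \frac{4}{3} \approx 1.3333$)
$z{\left(m,w \right)} = \frac{4}{3} + \frac{2 m}{3}$ ($z{\left(m,w \right)} = \frac{2 \left(m + - \frac{3}{-2} \cdot \frac{4}{3}\right)}{3} = \frac{2 \left(m + \left(-3\right) \left(- \frac{1}{2}\right) \frac{4}{3}\right)}{3} = \frac{2 \left(m + \frac{3}{2} \cdot \frac{4}{3}\right)}{3} = \frac{2 \left(m + 2\right)}{3} = \frac{2 \left(2 + m\right)}{3} = \frac{4}{3} + \frac{2 m}{3}$)
$z{\left(-6,j{\left(-5,0 \right)} \right)} 108 \cdot 84 = \left(\frac{4}{3} + \frac{2}{3} \left(-6\right)\right) 108 \cdot 84 = \left(\frac{4}{3} - 4\right) 108 \cdot 84 = \left(- \frac{8}{3}\right) 108 \cdot 84 = \left(-288\right) 84 = -24192$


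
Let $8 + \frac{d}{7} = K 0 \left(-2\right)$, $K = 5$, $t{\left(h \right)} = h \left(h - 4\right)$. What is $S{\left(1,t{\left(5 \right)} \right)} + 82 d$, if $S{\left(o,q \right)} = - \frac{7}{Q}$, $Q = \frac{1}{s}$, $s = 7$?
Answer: $-4641$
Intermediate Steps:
$t{\left(h \right)} = h \left(-4 + h\right)$
$Q = \frac{1}{7} \approx 0.14286$
$S{\left(o,q \right)} = -49$ ($S{\left(o,q \right)} = - 7 \frac{1}{\frac{1}{7}} = \left(-7\right) 7 = -49$)
$d = -56$ ($d = -56 + 7 \cdot 5 \cdot 0 \left(-2\right) = -56 + 7 \cdot 0 \left(-2\right) = -56 + 7 \cdot 0 = -56 + 0 = -56$)
$S{\left(1,t{\left(5 \right)} \right)} + 82 d = -49 + 82 \left(-56\right) = -49 - 4592 = -4641$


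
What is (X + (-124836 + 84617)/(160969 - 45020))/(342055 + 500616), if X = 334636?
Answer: 38800669345/97706859779 ≈ 0.39711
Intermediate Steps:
(X + (-124836 + 84617)/(160969 - 45020))/(342055 + 500616) = (334636 + (-124836 + 84617)/(160969 - 45020))/(342055 + 500616) = (334636 - 40219/115949)/842671 = (334636 - 40219*1/115949)*(1/842671) = (334636 - 40219/115949)*(1/842671) = (38800669345/115949)*(1/842671) = 38800669345/97706859779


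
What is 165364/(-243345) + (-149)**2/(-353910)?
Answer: -4261765039/5741481930 ≈ -0.74228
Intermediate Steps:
165364/(-243345) + (-149)**2/(-353910) = 165364*(-1/243345) + 22201*(-1/353910) = -165364/243345 - 22201/353910 = -4261765039/5741481930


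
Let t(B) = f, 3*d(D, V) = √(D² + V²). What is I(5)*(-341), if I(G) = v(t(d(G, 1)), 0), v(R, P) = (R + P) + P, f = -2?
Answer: 682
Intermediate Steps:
d(D, V) = √(D² + V²)/3
t(B) = -2
v(R, P) = R + 2*P (v(R, P) = (P + R) + P = R + 2*P)
I(G) = -2 (I(G) = -2 + 2*0 = -2 + 0 = -2)
I(5)*(-341) = -2*(-341) = 682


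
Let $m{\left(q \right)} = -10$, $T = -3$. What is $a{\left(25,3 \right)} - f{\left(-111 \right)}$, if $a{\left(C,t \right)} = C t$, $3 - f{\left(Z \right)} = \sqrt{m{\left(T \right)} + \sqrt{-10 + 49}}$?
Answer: $72 + \sqrt{-10 + \sqrt{39}} \approx 72.0 + 1.9378 i$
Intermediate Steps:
$f{\left(Z \right)} = 3 - \sqrt{-10 + \sqrt{39}}$ ($f{\left(Z \right)} = 3 - \sqrt{-10 + \sqrt{-10 + 49}} = 3 - \sqrt{-10 + \sqrt{39}}$)
$a{\left(25,3 \right)} - f{\left(-111 \right)} = 25 \cdot 3 - \left(3 - \sqrt{-10 + \sqrt{39}}\right) = 75 - \left(3 - \sqrt{-10 + \sqrt{39}}\right) = 72 + \sqrt{-10 + \sqrt{39}}$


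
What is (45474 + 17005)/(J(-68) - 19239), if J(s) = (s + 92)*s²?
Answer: 62479/91737 ≈ 0.68107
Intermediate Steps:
J(s) = s²*(92 + s) (J(s) = (92 + s)*s² = s²*(92 + s))
(45474 + 17005)/(J(-68) - 19239) = (45474 + 17005)/((-68)²*(92 - 68) - 19239) = 62479/(4624*24 - 19239) = 62479/(110976 - 19239) = 62479/91737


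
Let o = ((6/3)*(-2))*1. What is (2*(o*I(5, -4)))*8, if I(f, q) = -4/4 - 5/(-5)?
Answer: 0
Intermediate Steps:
I(f, q) = 0 (I(f, q) = -4*1/4 - 5*(-1/5) = -1 + 1 = 0)
o = -4 (o = ((6*(1/3))*(-2))*1 = (2*(-2))*1 = -4*1 = -4)
(2*(o*I(5, -4)))*8 = (2*(-4*0))*8 = (2*0)*8 = 0*8 = 0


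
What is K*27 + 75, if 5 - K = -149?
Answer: 4233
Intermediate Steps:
K = 154 (K = 5 - 1*(-149) = 5 + 149 = 154)
K*27 + 75 = 154*27 + 75 = 4158 + 75 = 4233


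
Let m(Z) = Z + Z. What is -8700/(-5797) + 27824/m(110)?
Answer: 3709312/28985 ≈ 127.97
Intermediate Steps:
m(Z) = 2*Z
-8700/(-5797) + 27824/m(110) = -8700/(-5797) + 27824/((2*110)) = -8700*(-1/5797) + 27824/220 = 8700/5797 + 27824*(1/220) = 8700/5797 + 6956/55 = 3709312/28985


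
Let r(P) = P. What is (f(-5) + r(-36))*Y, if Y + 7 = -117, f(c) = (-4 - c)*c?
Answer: 5084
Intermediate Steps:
f(c) = c*(-4 - c)
Y = -124 (Y = -7 - 117 = -124)
(f(-5) + r(-36))*Y = (-1*(-5)*(4 - 5) - 36)*(-124) = (-1*(-5)*(-1) - 36)*(-124) = (-5 - 36)*(-124) = -41*(-124) = 5084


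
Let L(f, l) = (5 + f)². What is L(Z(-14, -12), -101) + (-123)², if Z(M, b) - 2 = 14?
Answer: 15570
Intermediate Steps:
Z(M, b) = 16 (Z(M, b) = 2 + 14 = 16)
L(Z(-14, -12), -101) + (-123)² = (5 + 16)² + (-123)² = 21² + 15129 = 441 + 15129 = 15570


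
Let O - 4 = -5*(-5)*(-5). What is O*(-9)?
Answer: 1089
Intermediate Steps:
O = -121 (O = 4 - 5*(-5)*(-5) = 4 + 25*(-5) = 4 - 125 = -121)
O*(-9) = -121*(-9) = 1089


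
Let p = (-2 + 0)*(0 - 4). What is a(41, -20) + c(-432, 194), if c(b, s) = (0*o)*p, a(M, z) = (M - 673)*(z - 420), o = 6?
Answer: 278080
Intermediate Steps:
p = 8 (p = -2*(-4) = 8)
a(M, z) = (-673 + M)*(-420 + z)
c(b, s) = 0 (c(b, s) = (0*6)*8 = 0*8 = 0)
a(41, -20) + c(-432, 194) = (282660 - 673*(-20) - 420*41 + 41*(-20)) + 0 = (282660 + 13460 - 17220 - 820) + 0 = 278080 + 0 = 278080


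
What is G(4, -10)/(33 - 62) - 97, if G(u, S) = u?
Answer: -2817/29 ≈ -97.138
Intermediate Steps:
G(4, -10)/(33 - 62) - 97 = 4/(33 - 62) - 97 = 4/(-29) - 97 = -1/29*4 - 97 = -4/29 - 97 = -2817/29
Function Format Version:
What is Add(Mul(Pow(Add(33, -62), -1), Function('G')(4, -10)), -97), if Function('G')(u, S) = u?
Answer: Rational(-2817, 29) ≈ -97.138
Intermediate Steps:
Add(Mul(Pow(Add(33, -62), -1), Function('G')(4, -10)), -97) = Add(Mul(Pow(Add(33, -62), -1), 4), -97) = Add(Mul(Pow(-29, -1), 4), -97) = Add(Mul(Rational(-1, 29), 4), -97) = Add(Rational(-4, 29), -97) = Rational(-2817, 29)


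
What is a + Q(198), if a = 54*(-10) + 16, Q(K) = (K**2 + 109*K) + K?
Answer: 60460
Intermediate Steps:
Q(K) = K**2 + 110*K
a = -524 (a = -540 + 16 = -524)
a + Q(198) = -524 + 198*(110 + 198) = -524 + 198*308 = -524 + 60984 = 60460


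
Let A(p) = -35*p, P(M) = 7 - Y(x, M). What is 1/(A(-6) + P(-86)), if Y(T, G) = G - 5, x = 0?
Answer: 1/308 ≈ 0.0032468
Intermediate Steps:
Y(T, G) = -5 + G
P(M) = 12 - M (P(M) = 7 - (-5 + M) = 7 + (5 - M) = 12 - M)
1/(A(-6) + P(-86)) = 1/(-35*(-6) + (12 - 1*(-86))) = 1/(210 + (12 + 86)) = 1/(210 + 98) = 1/308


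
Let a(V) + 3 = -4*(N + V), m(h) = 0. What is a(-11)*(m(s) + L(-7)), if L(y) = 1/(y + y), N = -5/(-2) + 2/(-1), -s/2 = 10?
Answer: -39/14 ≈ -2.7857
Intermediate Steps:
s = -20 (s = -2*10 = -20)
N = ½ (N = -5*(-½) + 2*(-1) = 5/2 - 2 = ½ ≈ 0.50000)
L(y) = 1/(2*y)
a(V) = -5 - 4*V (a(V) = -3 - 4*(½ + V) = -3 + (-2 - 4*V) = -5 - 4*V)
a(-11)*(m(s) + L(-7)) = (-5 - 4*(-11))*(0 + (½)/(-7)) = (-5 + 44)*(0 + (½)*(-⅐)) = 39*(0 - 1/14) = 39*(-1/14) = -39/14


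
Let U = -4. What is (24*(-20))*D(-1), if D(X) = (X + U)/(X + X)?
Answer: -1200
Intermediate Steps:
D(X) = (-4 + X)/(2*X) (D(X) = (X - 4)/(X + X) = (-4 + X)/((2*X)) = (-4 + X)*(1/(2*X)) = (-4 + X)/(2*X))
(24*(-20))*D(-1) = (24*(-20))*((½)*(-4 - 1)/(-1)) = -240*(-1)*(-5) = -480*5/2 = -1200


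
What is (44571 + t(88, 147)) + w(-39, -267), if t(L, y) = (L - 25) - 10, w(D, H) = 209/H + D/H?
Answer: 11914438/267 ≈ 44623.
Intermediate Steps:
t(L, y) = -35 + L (t(L, y) = (-25 + L) - 10 = -35 + L)
(44571 + t(88, 147)) + w(-39, -267) = (44571 + (-35 + 88)) + (209 - 39)/(-267) = (44571 + 53) - 1/267*170 = 44624 - 170/267 = 11914438/267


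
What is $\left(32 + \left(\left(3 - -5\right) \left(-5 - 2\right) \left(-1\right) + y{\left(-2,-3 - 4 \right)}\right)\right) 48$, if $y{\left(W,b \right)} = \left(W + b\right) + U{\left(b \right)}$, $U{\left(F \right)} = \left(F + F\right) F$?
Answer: $8496$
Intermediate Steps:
$U{\left(F \right)} = 2 F^{2}$ ($U{\left(F \right)} = 2 F F = 2 F^{2}$)
$y{\left(W,b \right)} = W + b + 2 b^{2}$ ($y{\left(W,b \right)} = \left(W + b\right) + 2 b^{2} = W + b + 2 b^{2}$)
$\left(32 + \left(\left(3 - -5\right) \left(-5 - 2\right) \left(-1\right) + y{\left(-2,-3 - 4 \right)}\right)\right) 48 = \left(32 - \left(9 - 2 \left(-3 - 4\right)^{2} - \left(3 - -5\right) \left(-5 - 2\right) \left(-1\right)\right)\right) 48 = \left(32 - \left(9 - 2 \left(-3 - 4\right)^{2} - \left(3 + 5\right) \left(\left(-7\right) \left(-1\right)\right)\right)\right) 48 = \left(32 + \left(8 \cdot 7 - \left(9 - 98\right)\right)\right) 48 = \left(32 + \left(56 - -89\right)\right) 48 = \left(32 + \left(56 + 89\right)\right) 48 = \left(32 + 145\right) 48 = 177 \cdot 48 = 8496$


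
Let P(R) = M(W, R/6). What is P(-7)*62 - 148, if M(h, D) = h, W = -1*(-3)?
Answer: 38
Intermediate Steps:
W = 3
P(R) = 3
P(-7)*62 - 148 = 3*62 - 148 = 186 - 148 = 38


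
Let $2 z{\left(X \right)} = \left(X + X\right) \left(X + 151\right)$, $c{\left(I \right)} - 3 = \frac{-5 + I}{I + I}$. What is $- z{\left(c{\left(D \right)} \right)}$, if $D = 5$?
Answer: $-462$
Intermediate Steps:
$c{\left(I \right)} = 3 + \frac{-5 + I}{2 I}$ ($c{\left(I \right)} = 3 + \frac{-5 + I}{I + I} = 3 + \frac{-5 + I}{2 I}$)
$z{\left(X \right)} = X \left(151 + X\right)$ ($z{\left(X \right)} = \frac{\left(X + X\right) \left(X + 151\right)}{2} = \frac{2 X \left(151 + X\right)}{2} = X \left(151 + X\right)$)
$- z{\left(c{\left(D \right)} \right)} = - \frac{-5 + 7 \cdot 5}{2 \cdot 5} \left(151 + \frac{-5 + 7 \cdot 5}{2 \cdot 5}\right) = - \frac{1}{2} \cdot \frac{1}{5} \left(-5 + 35\right) \left(151 + \frac{1}{2} \cdot \frac{1}{5} \left(-5 + 35\right)\right) = - \frac{1}{2} \cdot \frac{1}{5} \cdot 30 \left(151 + \frac{1}{2} \cdot \frac{1}{5} \cdot 30\right) = - 3 \left(151 + 3\right) = - 3 \cdot 154 = \left(-1\right) 462 = -462$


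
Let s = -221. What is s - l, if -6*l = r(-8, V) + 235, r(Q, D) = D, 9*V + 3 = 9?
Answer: -3271/18 ≈ -181.72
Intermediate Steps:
V = ⅔ (V = -⅓ + (⅑)*9 = -⅓ + 1 = ⅔ ≈ 0.66667)
l = -707/18 (l = -(⅔ + 235)/6 = -⅙*707/3 = -707/18 ≈ -39.278)
s - l = -221 - 1*(-707/18) = -221 + 707/18 = -3271/18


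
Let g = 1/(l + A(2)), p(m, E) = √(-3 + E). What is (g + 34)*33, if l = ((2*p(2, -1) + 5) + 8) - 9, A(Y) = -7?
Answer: 27951/25 - 132*I/25 ≈ 1118.0 - 5.28*I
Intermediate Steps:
l = 4 + 4*I (l = ((2*√(-3 - 1) + 5) + 8) - 9 = ((2*√(-4) + 5) + 8) - 9 = ((2*(2*I) + 5) + 8) - 9 = ((4*I + 5) + 8) - 9 = ((5 + 4*I) + 8) - 9 = (13 + 4*I) - 9 = 4 + 4*I ≈ 4.0 + 4.0*I)
g = (-3 - 4*I)/25 (g = 1/((4 + 4*I) - 7) = 1/(-3 + 4*I) = (-3 - 4*I)/25 ≈ -0.12 - 0.16*I)
(g + 34)*33 = ((-3/25 - 4*I/25) + 34)*33 = (847/25 - 4*I/25)*33 = 27951/25 - 132*I/25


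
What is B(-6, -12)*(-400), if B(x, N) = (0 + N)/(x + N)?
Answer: -800/3 ≈ -266.67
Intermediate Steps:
B(x, N) = N/(N + x)
B(-6, -12)*(-400) = -12/(-12 - 6)*(-400) = -12/(-18)*(-400) = -12*(-1/18)*(-400) = (2/3)*(-400) = -800/3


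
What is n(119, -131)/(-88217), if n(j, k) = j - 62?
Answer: -3/4643 ≈ -0.00064613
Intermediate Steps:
n(j, k) = -62 + j
n(119, -131)/(-88217) = (-62 + 119)/(-88217) = 57*(-1/88217) = -3/4643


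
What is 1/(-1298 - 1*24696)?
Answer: -1/25994 ≈ -3.8470e-5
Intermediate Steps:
1/(-1298 - 1*24696) = 1/(-1298 - 24696) = 1/(-25994) = -1/25994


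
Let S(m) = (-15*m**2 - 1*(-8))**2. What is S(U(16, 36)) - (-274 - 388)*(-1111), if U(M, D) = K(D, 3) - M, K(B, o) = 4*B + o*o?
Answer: 79256716247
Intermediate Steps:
K(B, o) = o**2 + 4*B (K(B, o) = 4*B + o**2 = o**2 + 4*B)
U(M, D) = 9 - M + 4*D (U(M, D) = (3**2 + 4*D) - M = (9 + 4*D) - M = 9 - M + 4*D)
S(m) = (8 - 15*m**2)**2 (S(m) = (-15*m**2 + 8)**2 = (8 - 15*m**2)**2)
S(U(16, 36)) - (-274 - 388)*(-1111) = (-8 + 15*(9 - 1*16 + 4*36)**2)**2 - (-274 - 388)*(-1111) = (-8 + 15*(9 - 16 + 144)**2)**2 - (-662)*(-1111) = (-8 + 15*137**2)**2 - 1*735482 = (-8 + 15*18769)**2 - 735482 = (-8 + 281535)**2 - 735482 = 281527**2 - 735482 = 79257451729 - 735482 = 79256716247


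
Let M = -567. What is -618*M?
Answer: 350406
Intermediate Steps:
-618*M = -618*(-567) = 350406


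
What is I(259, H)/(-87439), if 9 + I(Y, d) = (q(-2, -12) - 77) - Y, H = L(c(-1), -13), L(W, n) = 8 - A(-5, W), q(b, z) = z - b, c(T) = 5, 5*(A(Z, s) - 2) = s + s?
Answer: 355/87439 ≈ 0.0040600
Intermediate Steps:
A(Z, s) = 2 + 2*s/5 (A(Z, s) = 2 + (s + s)/5 = 2 + (2*s)/5 = 2 + 2*s/5)
L(W, n) = 6 - 2*W/5 (L(W, n) = 8 - (2 + 2*W/5) = 8 + (-2 - 2*W/5) = 6 - 2*W/5)
H = 4 (H = 6 - ⅖*5 = 6 - 2 = 4)
I(Y, d) = -96 - Y (I(Y, d) = -9 + (((-12 - 1*(-2)) - 77) - Y) = -9 + (((-12 + 2) - 77) - Y) = -9 + ((-10 - 77) - Y) = -9 + (-87 - Y) = -96 - Y)
I(259, H)/(-87439) = (-96 - 1*259)/(-87439) = (-96 - 259)*(-1/87439) = -355*(-1/87439) = 355/87439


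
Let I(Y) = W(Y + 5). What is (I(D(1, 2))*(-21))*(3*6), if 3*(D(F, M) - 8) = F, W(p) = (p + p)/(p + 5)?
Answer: -6048/11 ≈ -549.82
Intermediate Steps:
W(p) = 2*p/(5 + p) (W(p) = (2*p)/(5 + p) = 2*p/(5 + p))
D(F, M) = 8 + F/3
I(Y) = 2*(5 + Y)/(10 + Y) (I(Y) = 2*(Y + 5)/(5 + (Y + 5)) = 2*(5 + Y)/(5 + (5 + Y)) = 2*(5 + Y)/(10 + Y))
(I(D(1, 2))*(-21))*(3*6) = ((2*(5 + (8 + (⅓)*1))/(10 + (8 + (⅓)*1)))*(-21))*(3*6) = ((2*(5 + (8 + ⅓))/(10 + (8 + ⅓)))*(-21))*18 = ((2*(5 + 25/3)/(10 + 25/3))*(-21))*18 = ((2*(40/3)/(55/3))*(-21))*18 = ((2*(3/55)*(40/3))*(-21))*18 = ((16/11)*(-21))*18 = -336/11*18 = -6048/11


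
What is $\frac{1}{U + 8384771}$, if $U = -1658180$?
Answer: $\frac{1}{6726591} \approx 1.4866 \cdot 10^{-7}$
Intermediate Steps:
$\frac{1}{U + 8384771} = \frac{1}{-1658180 + 8384771} = \frac{1}{6726591}$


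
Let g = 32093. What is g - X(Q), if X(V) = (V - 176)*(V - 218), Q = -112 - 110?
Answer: -143027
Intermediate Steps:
Q = -222
X(V) = (-218 + V)*(-176 + V) (X(V) = (-176 + V)*(-218 + V) = (-218 + V)*(-176 + V))
g - X(Q) = 32093 - (38368 + (-222)² - 394*(-222)) = 32093 - (38368 + 49284 + 87468) = 32093 - 1*175120 = 32093 - 175120 = -143027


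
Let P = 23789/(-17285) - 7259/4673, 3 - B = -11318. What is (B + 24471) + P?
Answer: 2890783598748/80772805 ≈ 35789.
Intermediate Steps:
B = 11321 (B = 3 - 1*(-11318) = 3 + 11318 = 11321)
P = -236637812/80772805 (P = 23789*(-1/17285) - 7259*1/4673 = -23789/17285 - 7259/4673 = -236637812/80772805 ≈ -2.9297)
(B + 24471) + P = (11321 + 24471) - 236637812/80772805 = 35792 - 236637812/80772805 = 2890783598748/80772805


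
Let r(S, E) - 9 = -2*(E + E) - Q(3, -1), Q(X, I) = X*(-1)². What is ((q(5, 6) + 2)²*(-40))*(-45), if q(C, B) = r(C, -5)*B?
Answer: 44935200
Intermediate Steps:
Q(X, I) = X (Q(X, I) = X*1 = X)
r(S, E) = 6 - 4*E (r(S, E) = 9 + (-2*(E + E) - 1*3) = 9 + (-4*E - 3) = 9 + (-3 - 4*E) = 6 - 4*E)
q(C, B) = 26*B (q(C, B) = (6 - 4*(-5))*B = (6 + 20)*B = 26*B)
((q(5, 6) + 2)²*(-40))*(-45) = ((26*6 + 2)²*(-40))*(-45) = ((156 + 2)²*(-40))*(-45) = (158²*(-40))*(-45) = (24964*(-40))*(-45) = -998560*(-45) = 44935200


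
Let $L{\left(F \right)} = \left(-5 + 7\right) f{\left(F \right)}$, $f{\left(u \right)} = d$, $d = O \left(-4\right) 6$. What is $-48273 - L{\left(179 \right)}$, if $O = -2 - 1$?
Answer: $-48417$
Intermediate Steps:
$O = -3$ ($O = -2 - 1 = -3$)
$d = 72$ ($d = \left(-3\right) \left(-4\right) 6 = 12 \cdot 6 = 72$)
$f{\left(u \right)} = 72$
$L{\left(F \right)} = 144$ ($L{\left(F \right)} = \left(-5 + 7\right) 72 = 2 \cdot 72 = 144$)
$-48273 - L{\left(179 \right)} = -48273 - 144 = -48417$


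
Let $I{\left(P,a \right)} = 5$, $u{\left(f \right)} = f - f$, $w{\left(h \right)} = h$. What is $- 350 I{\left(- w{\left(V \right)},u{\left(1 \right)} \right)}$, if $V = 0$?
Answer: $-1750$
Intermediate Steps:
$u{\left(f \right)} = 0$
$- 350 I{\left(- w{\left(V \right)},u{\left(1 \right)} \right)} = \left(-350\right) 5 = -1750$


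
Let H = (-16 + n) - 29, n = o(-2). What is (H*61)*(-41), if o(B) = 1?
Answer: 110044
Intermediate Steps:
n = 1
H = -44 (H = (-16 + 1) - 29 = -15 - 29 = -44)
(H*61)*(-41) = -44*61*(-41) = -2684*(-41) = 110044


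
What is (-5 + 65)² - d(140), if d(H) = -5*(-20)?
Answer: 3500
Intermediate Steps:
d(H) = 100
(-5 + 65)² - d(140) = (-5 + 65)² - 1*100 = 60² - 100 = 3600 - 100 = 3500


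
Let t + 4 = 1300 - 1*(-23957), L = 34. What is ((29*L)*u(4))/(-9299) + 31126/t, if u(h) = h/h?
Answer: 15561248/13813391 ≈ 1.1265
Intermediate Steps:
u(h) = 1
t = 25253 (t = -4 + (1300 - 1*(-23957)) = -4 + (1300 + 23957) = -4 + 25257 = 25253)
((29*L)*u(4))/(-9299) + 31126/t = ((29*34)*1)/(-9299) + 31126/25253 = (986*1)*(-1/9299) + 31126*(1/25253) = 986*(-1/9299) + 31126/25253 = -58/547 + 31126/25253 = 15561248/13813391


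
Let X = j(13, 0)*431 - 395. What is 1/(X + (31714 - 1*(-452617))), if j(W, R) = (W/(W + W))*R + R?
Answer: 1/483936 ≈ 2.0664e-6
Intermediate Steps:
j(W, R) = 3*R/2 (j(W, R) = (W/((2*W)))*R + R = ((1/(2*W))*W)*R + R = R/2 + R = 3*R/2)
X = -395 (X = ((3/2)*0)*431 - 395 = 0*431 - 395 = 0 - 395 = -395)
1/(X + (31714 - 1*(-452617))) = 1/(-395 + (31714 - 1*(-452617))) = 1/(-395 + (31714 + 452617)) = 1/(-395 + 484331) = 1/483936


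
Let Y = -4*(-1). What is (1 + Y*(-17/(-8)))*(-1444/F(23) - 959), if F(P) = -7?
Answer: -100111/14 ≈ -7150.8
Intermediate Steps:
Y = 4
(1 + Y*(-17/(-8)))*(-1444/F(23) - 959) = (1 + 4*(-17/(-8)))*(-1444/(-7) - 959) = (1 + 4*(-17*(-⅛)))*(-1444*(-⅐) - 959) = (1 + 4*(17/8))*(1444/7 - 959) = (1 + 17/2)*(-5269/7) = (19/2)*(-5269/7) = -100111/14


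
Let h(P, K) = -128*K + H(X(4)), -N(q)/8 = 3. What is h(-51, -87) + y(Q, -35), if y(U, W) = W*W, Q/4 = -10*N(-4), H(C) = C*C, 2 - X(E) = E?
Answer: 12365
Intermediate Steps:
X(E) = 2 - E
N(q) = -24 (N(q) = -8*3 = -24)
H(C) = C**2
Q = 960 (Q = 4*(-10*(-24)) = 4*240 = 960)
y(U, W) = W**2
h(P, K) = 4 - 128*K (h(P, K) = -128*K + (2 - 1*4)**2 = -128*K + (2 - 4)**2 = -128*K + (-2)**2 = -128*K + 4 = 4 - 128*K)
h(-51, -87) + y(Q, -35) = (4 - 128*(-87)) + (-35)**2 = (4 + 11136) + 1225 = 11140 + 1225 = 12365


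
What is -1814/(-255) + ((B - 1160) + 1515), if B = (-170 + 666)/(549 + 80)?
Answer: 3423983/9435 ≈ 362.90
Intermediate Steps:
B = 496/629 ≈ 0.78855
-1814/(-255) + ((B - 1160) + 1515) = -1814/(-255) + ((496/629 - 1160) + 1515) = -1814*(-1/255) + (-729144/629 + 1515) = 1814/255 + 223791/629 = 3423983/9435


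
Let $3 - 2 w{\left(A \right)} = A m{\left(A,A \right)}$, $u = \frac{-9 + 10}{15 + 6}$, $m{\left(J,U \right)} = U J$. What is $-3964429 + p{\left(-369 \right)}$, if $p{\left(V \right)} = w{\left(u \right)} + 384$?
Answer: $- \frac{36711006854}{9261} \approx -3.964 \cdot 10^{6}$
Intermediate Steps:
$m{\left(J,U \right)} = J U$
$u = \frac{1}{21}$ ($u = 1 \cdot \frac{1}{21} = \frac{1}{21} \approx 0.047619$)
$w{\left(A \right)} = \frac{3}{2} - \frac{A^{3}}{2}$ ($w{\left(A \right)} = \frac{3}{2} - \frac{A A A}{2} = \frac{3}{2} - \frac{A A^{2}}{2} = \frac{3}{2} - \frac{A^{3}}{2}$)
$p{\left(V \right)} = \frac{3570115}{9261}$ ($p{\left(V \right)} = \left(\frac{3}{2} - \frac{1}{2 \cdot 9261}\right) + 384 = \left(\frac{3}{2} - \frac{1}{18522}\right) + 384 = \frac{13891}{9261} + 384 = \frac{3570115}{9261}$)
$-3964429 + p{\left(-369 \right)} = -3964429 + \frac{3570115}{9261} = - \frac{36711006854}{9261}$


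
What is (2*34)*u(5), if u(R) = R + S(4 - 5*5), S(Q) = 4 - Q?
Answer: 2040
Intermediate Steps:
u(R) = 25 + R (u(R) = R + (4 - (4 - 5*5)) = R + (4 - (4 - 25)) = R + (4 - 1*(-21)) = R + (4 + 21) = R + 25 = 25 + R)
(2*34)*u(5) = (2*34)*(25 + 5) = 68*30 = 2040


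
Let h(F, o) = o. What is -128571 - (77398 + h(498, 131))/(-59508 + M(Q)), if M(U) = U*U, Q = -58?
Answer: -7218412695/56144 ≈ -1.2857e+5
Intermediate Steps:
M(U) = U²
-128571 - (77398 + h(498, 131))/(-59508 + M(Q)) = -128571 - (77398 + 131)/(-59508 + (-58)²) = -128571 - 77529/(-59508 + 3364) = -128571 - 77529/(-56144) = -128571 - 77529*(-1)/56144 = -128571 - 1*(-77529/56144) = -128571 + 77529/56144 = -7218412695/56144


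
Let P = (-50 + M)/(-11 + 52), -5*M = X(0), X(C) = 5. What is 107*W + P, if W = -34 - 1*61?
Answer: -416816/41 ≈ -10166.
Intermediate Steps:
M = -1 (M = -⅕*5 = -1)
P = -51/41 (P = (-50 - 1)/(-11 + 52) = -51/41 ≈ -1.2439)
W = -95 (W = -34 - 61 = -95)
107*W + P = 107*(-95) - 51/41 = -10165 - 51/41 = -416816/41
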